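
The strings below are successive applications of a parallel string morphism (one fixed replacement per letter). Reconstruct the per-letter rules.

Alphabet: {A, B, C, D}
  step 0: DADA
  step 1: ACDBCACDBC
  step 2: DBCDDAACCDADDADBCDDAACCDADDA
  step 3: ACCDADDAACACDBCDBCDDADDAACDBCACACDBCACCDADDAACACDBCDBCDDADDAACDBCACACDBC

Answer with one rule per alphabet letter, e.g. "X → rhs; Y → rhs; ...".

A->DBC, B->CDA, C->DDA, D->AC

  step 2 ⇒ step 3: DBCDDAACCDADDADBCDDAACCDADDA ⇒ AC·CDA·DDA·AC·AC·DBC·DBC·DDA·DDA·AC·DBC·AC·AC·DBC·AC·CDA·DDA·AC·AC·DBC·DBC·DDA·DDA·AC·DBC·AC·AC·DBC
    A ↦ DBC
    B ↦ CDA
    C ↦ DDA
    D ↦ AC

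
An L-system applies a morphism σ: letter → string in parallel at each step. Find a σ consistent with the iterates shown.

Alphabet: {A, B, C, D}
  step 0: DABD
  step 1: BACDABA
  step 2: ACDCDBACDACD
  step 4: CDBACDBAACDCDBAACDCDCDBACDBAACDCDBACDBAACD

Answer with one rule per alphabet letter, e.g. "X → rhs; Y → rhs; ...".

  step 1 ⇒ step 2: BACDABA ⇒ A·CD·CD·BA·CD·A·CD
    A ↦ CD
    B ↦ A
    C ↦ CD
    D ↦ BA

A->CD, B->A, C->CD, D->BA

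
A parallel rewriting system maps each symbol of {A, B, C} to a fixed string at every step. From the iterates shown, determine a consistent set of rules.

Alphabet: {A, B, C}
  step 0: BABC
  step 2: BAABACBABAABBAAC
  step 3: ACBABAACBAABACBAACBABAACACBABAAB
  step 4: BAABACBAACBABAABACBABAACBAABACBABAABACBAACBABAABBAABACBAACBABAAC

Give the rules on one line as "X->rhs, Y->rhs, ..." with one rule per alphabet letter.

A->BA, B->AC, C->AB

  step 3 ⇒ step 4: ACBABAACBAABACBAACBABAACACBABAAB ⇒ BA·AB·AC·BA·AC·BA·BA·AB·AC·BA·BA·AC·BA·AB·AC·BA·BA·AB·AC·BA·AC·BA·BA·AB·BA·AB·AC·BA·AC·BA·BA·AC
    A ↦ BA
    B ↦ AC
    C ↦ AB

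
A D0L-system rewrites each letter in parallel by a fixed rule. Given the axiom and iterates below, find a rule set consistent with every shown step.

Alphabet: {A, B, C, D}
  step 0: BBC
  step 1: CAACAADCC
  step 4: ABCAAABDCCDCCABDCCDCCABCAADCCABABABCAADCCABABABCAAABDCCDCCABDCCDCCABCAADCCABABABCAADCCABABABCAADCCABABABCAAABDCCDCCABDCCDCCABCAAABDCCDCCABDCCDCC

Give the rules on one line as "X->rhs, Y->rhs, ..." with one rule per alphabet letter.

  step 0 ⇒ step 1: BBC ⇒ CAA·CAA·DCC
    B ↦ CAA
    C ↦ DCC
    A ↦ AB  (constrained at step 1)
    D ↦ AB  (constrained at step 1)

A->AB, B->CAA, C->DCC, D->AB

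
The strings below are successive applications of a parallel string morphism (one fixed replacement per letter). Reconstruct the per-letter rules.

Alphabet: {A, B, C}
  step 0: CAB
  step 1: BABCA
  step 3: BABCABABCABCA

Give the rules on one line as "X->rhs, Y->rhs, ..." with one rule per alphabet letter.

A->B, B->CA, C->BA

  step 0 ⇒ step 1: CAB ⇒ BA·B·CA
    A ↦ B
    B ↦ CA
    C ↦ BA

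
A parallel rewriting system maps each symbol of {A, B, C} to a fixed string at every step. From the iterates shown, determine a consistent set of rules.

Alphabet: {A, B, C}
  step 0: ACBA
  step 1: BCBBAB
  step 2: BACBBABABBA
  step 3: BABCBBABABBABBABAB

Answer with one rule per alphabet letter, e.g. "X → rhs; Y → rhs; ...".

  step 2 ⇒ step 3: BACBBABABBA ⇒ BA·B·CB·BA·BA·B·BA·B·BA·BA·B
    A ↦ B
    B ↦ BA
    C ↦ CB

A->B, B->BA, C->CB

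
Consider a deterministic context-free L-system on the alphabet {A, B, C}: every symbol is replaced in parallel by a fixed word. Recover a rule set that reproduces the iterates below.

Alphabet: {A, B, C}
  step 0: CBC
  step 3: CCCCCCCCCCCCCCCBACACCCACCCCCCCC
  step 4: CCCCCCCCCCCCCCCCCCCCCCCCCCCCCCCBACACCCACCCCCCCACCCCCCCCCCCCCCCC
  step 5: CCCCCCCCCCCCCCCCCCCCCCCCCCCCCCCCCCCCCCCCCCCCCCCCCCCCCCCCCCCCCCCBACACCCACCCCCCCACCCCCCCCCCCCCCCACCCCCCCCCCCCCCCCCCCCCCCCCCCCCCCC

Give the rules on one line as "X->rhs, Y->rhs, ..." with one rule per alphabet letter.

A->CA, B->CBA, C->CC

  step 4 ⇒ step 5: CCCCCCCCCCCCCCCCCCCCCCCCCCCCCCCBACACCCACCCCCCCACCCCCCCCCCCCCCCC ⇒ CC·CC·CC·CC·CC·CC·CC·CC·CC·CC·CC·CC·CC·CC·CC·CC·CC·CC·CC·CC·CC·CC·CC·CC·CC·CC·CC·CC·CC·CC·CC·CBA·CA·CC·CA·CC·CC·CC·CA·CC·CC·CC·CC·CC·CC·CC·CA·CC·CC·CC·CC·CC·CC·CC·CC·CC·CC·CC·CC·CC·CC·CC·CC
    A ↦ CA
    B ↦ CBA
    C ↦ CC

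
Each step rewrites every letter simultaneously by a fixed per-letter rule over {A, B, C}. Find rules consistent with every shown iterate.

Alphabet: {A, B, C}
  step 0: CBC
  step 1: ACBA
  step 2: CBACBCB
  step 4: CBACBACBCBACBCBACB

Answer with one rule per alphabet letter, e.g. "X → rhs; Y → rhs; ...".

A->CB, B->CB, C->A

  step 1 ⇒ step 2: ACBA ⇒ CB·A·CB·CB
    A ↦ CB
    B ↦ CB
    C ↦ A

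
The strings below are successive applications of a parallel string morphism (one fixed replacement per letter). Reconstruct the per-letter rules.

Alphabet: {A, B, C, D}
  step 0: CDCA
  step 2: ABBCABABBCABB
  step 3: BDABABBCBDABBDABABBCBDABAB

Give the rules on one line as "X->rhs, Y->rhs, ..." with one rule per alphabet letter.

A->BD, B->AB, C->BC, D->B

  step 2 ⇒ step 3: ABBCABABBCABB ⇒ BD·AB·AB·BC·BD·AB·BD·AB·AB·BC·BD·AB·AB
    A ↦ BD
    B ↦ AB
    C ↦ BC
    D ↦ B  (constrained at step 0)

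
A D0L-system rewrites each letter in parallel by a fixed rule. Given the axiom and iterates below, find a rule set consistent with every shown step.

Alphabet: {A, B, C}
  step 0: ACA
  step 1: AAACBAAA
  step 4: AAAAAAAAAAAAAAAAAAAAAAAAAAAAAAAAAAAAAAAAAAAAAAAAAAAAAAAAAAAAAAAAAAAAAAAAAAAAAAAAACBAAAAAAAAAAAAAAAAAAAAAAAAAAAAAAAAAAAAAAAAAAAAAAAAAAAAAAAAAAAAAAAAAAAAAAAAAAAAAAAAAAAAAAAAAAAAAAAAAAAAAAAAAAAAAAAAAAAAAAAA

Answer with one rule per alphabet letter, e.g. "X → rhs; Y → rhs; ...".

A->AAA, B->AAA, C->CB

  step 0 ⇒ step 1: ACA ⇒ AAA·CB·AAA
    A ↦ AAA
    C ↦ CB
    B ↦ AAA  (constrained at step 1)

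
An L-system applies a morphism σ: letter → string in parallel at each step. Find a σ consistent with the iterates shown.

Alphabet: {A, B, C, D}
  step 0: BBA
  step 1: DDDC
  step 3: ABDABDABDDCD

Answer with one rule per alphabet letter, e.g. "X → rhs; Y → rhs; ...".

A->DC, B->D, C->AB, D->CB

  step 0 ⇒ step 1: BBA ⇒ D·D·DC
    A ↦ DC
    B ↦ D
    C ↦ AB  (constrained at step 1)
    D ↦ CB  (constrained at step 1)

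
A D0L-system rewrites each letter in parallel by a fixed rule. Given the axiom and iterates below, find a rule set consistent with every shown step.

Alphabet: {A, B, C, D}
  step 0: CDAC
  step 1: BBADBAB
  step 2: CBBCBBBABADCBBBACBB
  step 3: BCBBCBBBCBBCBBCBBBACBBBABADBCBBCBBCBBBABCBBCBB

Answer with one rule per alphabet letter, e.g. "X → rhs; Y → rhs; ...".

A->BA, B->CBB, C->B, D->BAD

  step 2 ⇒ step 3: CBBCBBBABADCBBBACBB ⇒ B·CBB·CBB·B·CBB·CBB·CBB·BA·CBB·BA·BAD·B·CBB·CBB·CBB·BA·B·CBB·CBB
    A ↦ BA
    B ↦ CBB
    C ↦ B
    D ↦ BAD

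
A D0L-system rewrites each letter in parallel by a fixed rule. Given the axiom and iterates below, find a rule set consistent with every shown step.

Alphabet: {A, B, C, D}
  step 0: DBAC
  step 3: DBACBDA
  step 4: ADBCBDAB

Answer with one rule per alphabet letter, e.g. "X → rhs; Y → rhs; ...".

A->B, B->D, C->CB, D->A

  step 3 ⇒ step 4: DBACBDA ⇒ A·D·B·CB·D·A·B
    A ↦ B
    B ↦ D
    C ↦ CB
    D ↦ A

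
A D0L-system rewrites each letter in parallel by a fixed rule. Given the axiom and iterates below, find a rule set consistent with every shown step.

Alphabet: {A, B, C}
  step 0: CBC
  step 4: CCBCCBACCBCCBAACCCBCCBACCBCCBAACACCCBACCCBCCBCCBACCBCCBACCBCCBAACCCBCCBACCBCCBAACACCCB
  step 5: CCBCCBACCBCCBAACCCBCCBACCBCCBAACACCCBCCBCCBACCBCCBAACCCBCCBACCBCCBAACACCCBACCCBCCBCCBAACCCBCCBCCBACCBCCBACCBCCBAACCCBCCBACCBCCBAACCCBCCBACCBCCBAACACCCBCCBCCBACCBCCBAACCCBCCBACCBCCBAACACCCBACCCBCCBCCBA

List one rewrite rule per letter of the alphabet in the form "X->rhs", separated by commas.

  step 4 ⇒ step 5: CCBCCBACCBCCBAACCCBCCBACCBCCBAACACCCBACCCBCCBCCBACCBCCBACCBCCBAACCCBCCBACCBCCBAACACCCB ⇒ CCB·CCB·A·CCB·CCB·A·AC·CCB·CCB·A·CCB·CCB·A·AC·AC·CCB·CCB·CCB·A·CCB·CCB·A·AC·CCB·CCB·A·CCB·CCB·A·AC·AC·CCB·AC·CCB·CCB·CCB·A·AC·CCB·CCB·CCB·A·CCB·CCB·A·CCB·CCB·A·AC·CCB·CCB·A·CCB·CCB·A·AC·CCB·CCB·A·CCB·CCB·A·AC·AC·CCB·CCB·CCB·A·CCB·CCB·A·AC·CCB·CCB·A·CCB·CCB·A·AC·AC·CCB·AC·CCB·CCB·CCB·A
    A ↦ AC
    B ↦ A
    C ↦ CCB

A->AC, B->A, C->CCB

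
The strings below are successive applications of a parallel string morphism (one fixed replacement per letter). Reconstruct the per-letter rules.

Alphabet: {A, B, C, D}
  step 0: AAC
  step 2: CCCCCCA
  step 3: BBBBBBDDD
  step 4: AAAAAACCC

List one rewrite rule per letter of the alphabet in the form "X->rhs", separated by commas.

  step 3 ⇒ step 4: BBBBBBDDD ⇒ A·A·A·A·A·A·C·C·C
    B ↦ A
    D ↦ C
  step 2 ⇒ step 3: CCCCCCA ⇒ B·B·B·B·B·B·DDD
    A ↦ DDD
  step 2 ⇒ step 3: CCCCCCA ⇒ B·B·B·B·B·B·DDD
    C ↦ B

A->DDD, B->A, C->B, D->C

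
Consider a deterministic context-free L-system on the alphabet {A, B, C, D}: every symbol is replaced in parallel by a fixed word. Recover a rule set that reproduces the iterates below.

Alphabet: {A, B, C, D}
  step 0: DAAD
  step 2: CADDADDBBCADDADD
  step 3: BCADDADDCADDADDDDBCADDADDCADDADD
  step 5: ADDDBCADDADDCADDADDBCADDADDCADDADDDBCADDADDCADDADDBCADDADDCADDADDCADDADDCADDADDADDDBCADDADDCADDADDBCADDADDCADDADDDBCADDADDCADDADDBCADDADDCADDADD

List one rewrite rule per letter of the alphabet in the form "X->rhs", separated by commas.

A->C, B->D, C->B, D->ADD

  step 2 ⇒ step 3: CADDADDBBCADDADD ⇒ B·C·ADD·ADD·C·ADD·ADD·D·D·B·C·ADD·ADD·C·ADD·ADD
    A ↦ C
    B ↦ D
    C ↦ B
    D ↦ ADD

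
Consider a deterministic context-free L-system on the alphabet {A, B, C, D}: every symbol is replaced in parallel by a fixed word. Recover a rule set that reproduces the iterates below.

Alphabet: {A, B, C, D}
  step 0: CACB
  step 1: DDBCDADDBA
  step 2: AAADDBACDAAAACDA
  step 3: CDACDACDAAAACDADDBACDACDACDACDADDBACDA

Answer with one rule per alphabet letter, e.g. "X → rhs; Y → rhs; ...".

  step 2 ⇒ step 3: AAADDBACDAAAACDA ⇒ CDA·CDA·CDA·A·A·A·CDA·DDB·A·CDA·CDA·CDA·CDA·DDB·A·CDA
    A ↦ CDA
    B ↦ A
    C ↦ DDB
    D ↦ A

A->CDA, B->A, C->DDB, D->A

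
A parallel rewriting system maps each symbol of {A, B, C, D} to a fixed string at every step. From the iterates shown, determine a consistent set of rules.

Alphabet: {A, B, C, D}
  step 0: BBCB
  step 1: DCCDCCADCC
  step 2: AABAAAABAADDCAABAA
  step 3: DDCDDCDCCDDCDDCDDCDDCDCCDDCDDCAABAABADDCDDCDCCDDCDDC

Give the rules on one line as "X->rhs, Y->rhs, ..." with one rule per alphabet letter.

  step 2 ⇒ step 3: AABAAAABAADDCAABAA ⇒ DDC·DDC·DCC·DDC·DDC·DDC·DDC·DCC·DDC·DDC·AAB·AAB·A·DDC·DDC·DCC·DDC·DDC
    A ↦ DDC
    B ↦ DCC
    C ↦ A
    D ↦ AAB

A->DDC, B->DCC, C->A, D->AAB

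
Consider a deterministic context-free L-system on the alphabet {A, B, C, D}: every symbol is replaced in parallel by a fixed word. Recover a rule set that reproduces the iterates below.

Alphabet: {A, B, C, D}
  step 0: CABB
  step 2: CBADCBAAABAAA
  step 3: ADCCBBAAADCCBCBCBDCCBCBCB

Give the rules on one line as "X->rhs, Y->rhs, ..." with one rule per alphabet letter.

A->CB, B->DC, C->A, D->BAA

  step 2 ⇒ step 3: CBADCBAAABAAA ⇒ A·DC·CB·BAA·A·DC·CB·CB·CB·DC·CB·CB·CB
    A ↦ CB
    B ↦ DC
    C ↦ A
    D ↦ BAA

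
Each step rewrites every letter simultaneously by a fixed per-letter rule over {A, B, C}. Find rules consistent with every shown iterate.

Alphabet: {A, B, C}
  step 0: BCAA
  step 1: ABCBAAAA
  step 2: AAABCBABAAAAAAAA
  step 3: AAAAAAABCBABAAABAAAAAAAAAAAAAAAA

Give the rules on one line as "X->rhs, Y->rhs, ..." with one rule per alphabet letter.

  step 2 ⇒ step 3: AAABCBABAAAAAAAA ⇒ AA·AA·AA·AB·CB·AB·AA·AB·AA·AA·AA·AA·AA·AA·AA·AA
    A ↦ AA
    B ↦ AB
    C ↦ CB

A->AA, B->AB, C->CB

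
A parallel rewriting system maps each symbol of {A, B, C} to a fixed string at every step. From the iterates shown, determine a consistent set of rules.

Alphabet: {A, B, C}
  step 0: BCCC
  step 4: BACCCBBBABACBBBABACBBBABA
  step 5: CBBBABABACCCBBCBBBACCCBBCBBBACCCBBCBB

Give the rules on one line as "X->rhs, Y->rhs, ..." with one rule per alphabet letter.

  step 4 ⇒ step 5: BACCCBBBABACBBBABACBBBABA ⇒ C·BB·BA·BA·BA·C·C·C·BB·C·BB·BA·C·C·C·BB·C·BB·BA·C·C·C·BB·C·BB
    A ↦ BB
    B ↦ C
    C ↦ BA

A->BB, B->C, C->BA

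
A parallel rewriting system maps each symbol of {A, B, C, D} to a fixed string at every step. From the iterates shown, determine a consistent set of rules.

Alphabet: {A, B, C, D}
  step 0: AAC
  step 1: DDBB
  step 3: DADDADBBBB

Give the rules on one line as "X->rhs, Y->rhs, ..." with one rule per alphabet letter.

A->D, B->C, C->BB, D->AD

  step 0 ⇒ step 1: AAC ⇒ D·D·BB
    A ↦ D
    C ↦ BB
    B ↦ C  (constrained at step 1)
    D ↦ AD  (constrained at step 1)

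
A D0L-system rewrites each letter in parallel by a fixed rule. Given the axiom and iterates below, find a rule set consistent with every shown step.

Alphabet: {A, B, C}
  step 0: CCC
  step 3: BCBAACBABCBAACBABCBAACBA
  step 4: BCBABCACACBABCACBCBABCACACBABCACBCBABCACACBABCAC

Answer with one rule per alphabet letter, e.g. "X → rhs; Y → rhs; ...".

  step 3 ⇒ step 4: BCBAACBABCBAACBABCBAACBA ⇒ BC·BA·BC·AC·AC·BA·BC·AC·BC·BA·BC·AC·AC·BA·BC·AC·BC·BA·BC·AC·AC·BA·BC·AC
    A ↦ AC
    B ↦ BC
    C ↦ BA

A->AC, B->BC, C->BA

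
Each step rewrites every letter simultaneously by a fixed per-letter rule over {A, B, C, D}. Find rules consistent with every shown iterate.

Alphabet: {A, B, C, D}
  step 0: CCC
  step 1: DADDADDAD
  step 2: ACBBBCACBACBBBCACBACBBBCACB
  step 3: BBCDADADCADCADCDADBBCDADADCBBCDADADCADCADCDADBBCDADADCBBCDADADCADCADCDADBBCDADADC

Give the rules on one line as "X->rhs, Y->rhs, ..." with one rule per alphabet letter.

A->BBC, B->ADC, C->DAD, D->ACB

  step 2 ⇒ step 3: ACBBBCACBACBBBCACBACBBBCACB ⇒ BBC·DAD·ADC·ADC·ADC·DAD·BBC·DAD·ADC·BBC·DAD·ADC·ADC·ADC·DAD·BBC·DAD·ADC·BBC·DAD·ADC·ADC·ADC·DAD·BBC·DAD·ADC
    A ↦ BBC
    B ↦ ADC
    C ↦ DAD
  step 1 ⇒ step 2: DADDADDAD ⇒ ACB·BBC·ACB·ACB·BBC·ACB·ACB·BBC·ACB
    D ↦ ACB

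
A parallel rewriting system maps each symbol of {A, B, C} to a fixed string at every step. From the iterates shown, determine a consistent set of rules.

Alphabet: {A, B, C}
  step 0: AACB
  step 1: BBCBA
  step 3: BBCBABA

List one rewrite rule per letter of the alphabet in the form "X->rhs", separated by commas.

A->B, B->A, C->CB

  step 0 ⇒ step 1: AACB ⇒ B·B·CB·A
    A ↦ B
    B ↦ A
    C ↦ CB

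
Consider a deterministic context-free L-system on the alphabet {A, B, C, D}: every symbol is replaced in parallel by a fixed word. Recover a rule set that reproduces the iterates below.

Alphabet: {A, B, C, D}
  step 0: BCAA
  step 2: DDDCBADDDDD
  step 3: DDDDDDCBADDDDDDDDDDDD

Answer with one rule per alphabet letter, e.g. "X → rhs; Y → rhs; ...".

  step 2 ⇒ step 3: DDDCBADDDDD ⇒ DD·DD·DD·CB·AD·D·DD·DD·DD·DD·DD
    A ↦ D
    B ↦ AD
    C ↦ CB
    D ↦ DD

A->D, B->AD, C->CB, D->DD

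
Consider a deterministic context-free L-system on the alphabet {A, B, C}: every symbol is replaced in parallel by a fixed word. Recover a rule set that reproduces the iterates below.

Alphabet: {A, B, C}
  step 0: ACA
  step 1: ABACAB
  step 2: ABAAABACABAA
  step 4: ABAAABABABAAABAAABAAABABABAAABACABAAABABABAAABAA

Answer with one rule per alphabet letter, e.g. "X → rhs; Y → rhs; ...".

  step 1 ⇒ step 2: ABACAB ⇒ AB·AA·AB·AC·AB·AA
    A ↦ AB
    B ↦ AA
    C ↦ AC

A->AB, B->AA, C->AC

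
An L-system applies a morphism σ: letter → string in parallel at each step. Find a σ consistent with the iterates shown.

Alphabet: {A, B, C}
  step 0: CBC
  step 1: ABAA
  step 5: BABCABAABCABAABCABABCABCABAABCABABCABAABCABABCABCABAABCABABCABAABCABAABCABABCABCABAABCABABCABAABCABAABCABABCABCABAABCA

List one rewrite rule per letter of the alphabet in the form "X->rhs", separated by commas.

  step 0 ⇒ step 1: CBC ⇒ A·BA·A
    B ↦ BA
    C ↦ A
    A ↦ BCA  (constrained at step 1)

A->BCA, B->BA, C->A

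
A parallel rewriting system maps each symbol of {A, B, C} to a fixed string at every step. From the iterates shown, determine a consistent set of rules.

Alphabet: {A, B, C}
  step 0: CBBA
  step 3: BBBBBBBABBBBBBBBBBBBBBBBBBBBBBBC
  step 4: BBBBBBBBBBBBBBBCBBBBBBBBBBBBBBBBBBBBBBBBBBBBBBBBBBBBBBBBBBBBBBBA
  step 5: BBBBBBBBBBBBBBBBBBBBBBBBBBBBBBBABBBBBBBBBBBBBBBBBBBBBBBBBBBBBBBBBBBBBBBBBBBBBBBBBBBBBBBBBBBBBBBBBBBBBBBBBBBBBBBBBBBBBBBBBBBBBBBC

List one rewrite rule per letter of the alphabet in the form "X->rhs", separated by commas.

  step 4 ⇒ step 5: BBBBBBBBBBBBBBBCBBBBBBBBBBBBBBBBBBBBBBBBBBBBBBBBBBBBBBBBBBBBBBBA ⇒ BB·BB·BB·BB·BB·BB·BB·BB·BB·BB·BB·BB·BB·BB·BB·BA·BB·BB·BB·BB·BB·BB·BB·BB·BB·BB·BB·BB·BB·BB·BB·BB·BB·BB·BB·BB·BB·BB·BB·BB·BB·BB·BB·BB·BB·BB·BB·BB·BB·BB·BB·BB·BB·BB·BB·BB·BB·BB·BB·BB·BB·BB·BB·BC
    A ↦ BC
    B ↦ BB
    C ↦ BA

A->BC, B->BB, C->BA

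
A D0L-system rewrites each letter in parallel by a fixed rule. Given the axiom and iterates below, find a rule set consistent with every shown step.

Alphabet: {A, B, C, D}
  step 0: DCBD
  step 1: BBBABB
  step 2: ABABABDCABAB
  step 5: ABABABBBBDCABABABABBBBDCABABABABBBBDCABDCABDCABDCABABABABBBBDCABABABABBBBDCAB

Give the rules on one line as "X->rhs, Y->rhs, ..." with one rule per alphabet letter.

A->DC, B->AB, C->BB, D->B

  step 1 ⇒ step 2: BBBABB ⇒ AB·AB·AB·DC·AB·AB
    A ↦ DC
    B ↦ AB
  step 0 ⇒ step 1: DCBD ⇒ B·BB·AB·B
    C ↦ BB
  step 0 ⇒ step 1: DCBD ⇒ B·BB·AB·B
    D ↦ B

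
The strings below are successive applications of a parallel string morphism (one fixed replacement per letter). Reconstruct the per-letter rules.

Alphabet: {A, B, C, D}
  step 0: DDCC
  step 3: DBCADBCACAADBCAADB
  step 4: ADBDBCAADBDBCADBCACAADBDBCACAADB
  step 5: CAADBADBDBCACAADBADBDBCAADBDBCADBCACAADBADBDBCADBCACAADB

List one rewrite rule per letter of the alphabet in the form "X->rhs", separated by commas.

A->CA, B->DB, C->DB, D->A

  step 4 ⇒ step 5: ADBDBCAADBDBCADBCACAADBDBCACAADB ⇒ CA·A·DB·A·DB·DB·CA·CA·A·DB·A·DB·DB·CA·A·DB·DB·CA·DB·CA·CA·A·DB·A·DB·DB·CA·DB·CA·CA·A·DB
    A ↦ CA
    B ↦ DB
    C ↦ DB
    D ↦ A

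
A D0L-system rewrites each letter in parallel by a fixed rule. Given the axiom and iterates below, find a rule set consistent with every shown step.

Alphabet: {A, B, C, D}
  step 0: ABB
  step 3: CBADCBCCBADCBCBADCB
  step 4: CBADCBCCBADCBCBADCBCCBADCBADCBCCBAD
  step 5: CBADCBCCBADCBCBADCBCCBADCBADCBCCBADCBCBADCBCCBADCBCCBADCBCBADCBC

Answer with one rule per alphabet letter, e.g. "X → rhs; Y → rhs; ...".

  step 4 ⇒ step 5: CBADCBCCBADCBCBADCBCCBADCBADCBCCBAD ⇒ CB·AD·CB·C·CB·AD·CB·CB·AD·CB·C·CB·AD·CB·AD·CB·C·CB·AD·CB·CB·AD·CB·C·CB·AD·CB·C·CB·AD·CB·CB·AD·CB·C
    A ↦ CB
    B ↦ AD
    C ↦ CB
    D ↦ C

A->CB, B->AD, C->CB, D->C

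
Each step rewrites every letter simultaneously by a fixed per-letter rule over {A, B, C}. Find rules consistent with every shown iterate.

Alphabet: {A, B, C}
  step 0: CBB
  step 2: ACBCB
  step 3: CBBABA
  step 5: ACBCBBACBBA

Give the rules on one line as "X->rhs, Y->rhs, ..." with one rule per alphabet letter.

  step 2 ⇒ step 3: ACBCB ⇒ CB·B·A·B·A
    A ↦ CB
    B ↦ A
    C ↦ B

A->CB, B->A, C->B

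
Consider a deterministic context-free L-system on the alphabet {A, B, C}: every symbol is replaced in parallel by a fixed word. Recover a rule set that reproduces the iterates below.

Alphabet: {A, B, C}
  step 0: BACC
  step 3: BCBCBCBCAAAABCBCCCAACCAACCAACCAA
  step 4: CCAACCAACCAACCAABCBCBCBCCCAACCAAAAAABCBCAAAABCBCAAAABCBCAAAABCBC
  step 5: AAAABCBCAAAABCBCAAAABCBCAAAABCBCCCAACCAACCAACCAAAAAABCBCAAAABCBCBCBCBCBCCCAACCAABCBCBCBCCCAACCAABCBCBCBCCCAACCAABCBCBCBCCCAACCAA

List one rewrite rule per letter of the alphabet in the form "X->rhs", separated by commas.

A->BC, B->CC, C->AA

  step 4 ⇒ step 5: CCAACCAACCAACCAABCBCBCBCCCAACCAAAAAABCBCAAAABCBCAAAABCBCAAAABCBC ⇒ AA·AA·BC·BC·AA·AA·BC·BC·AA·AA·BC·BC·AA·AA·BC·BC·CC·AA·CC·AA·CC·AA·CC·AA·AA·AA·BC·BC·AA·AA·BC·BC·BC·BC·BC·BC·CC·AA·CC·AA·BC·BC·BC·BC·CC·AA·CC·AA·BC·BC·BC·BC·CC·AA·CC·AA·BC·BC·BC·BC·CC·AA·CC·AA
    A ↦ BC
    B ↦ CC
    C ↦ AA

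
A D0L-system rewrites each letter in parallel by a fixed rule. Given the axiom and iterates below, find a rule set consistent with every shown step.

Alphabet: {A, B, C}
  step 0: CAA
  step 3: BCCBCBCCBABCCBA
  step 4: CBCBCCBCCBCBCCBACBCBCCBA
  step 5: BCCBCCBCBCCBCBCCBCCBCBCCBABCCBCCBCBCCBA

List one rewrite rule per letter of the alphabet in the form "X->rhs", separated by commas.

  step 4 ⇒ step 5: CBCBCCBCCBCBCCBACBCBCCBA ⇒ BC·C·BC·C·BC·BC·C·BC·BC·C·BC·C·BC·BC·C·BA·BC·C·BC·C·BC·BC·C·BA
    A ↦ BA
    B ↦ C
    C ↦ BC

A->BA, B->C, C->BC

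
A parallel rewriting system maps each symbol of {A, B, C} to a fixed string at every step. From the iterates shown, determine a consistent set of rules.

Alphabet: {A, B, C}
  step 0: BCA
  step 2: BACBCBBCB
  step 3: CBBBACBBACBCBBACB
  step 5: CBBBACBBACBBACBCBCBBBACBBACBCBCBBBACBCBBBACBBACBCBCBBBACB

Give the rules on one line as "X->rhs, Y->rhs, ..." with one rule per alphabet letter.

  step 2 ⇒ step 3: BACBCBBCB ⇒ CB·B·BA·CB·BA·CB·CB·BA·CB
    A ↦ B
    B ↦ CB
    C ↦ BA

A->B, B->CB, C->BA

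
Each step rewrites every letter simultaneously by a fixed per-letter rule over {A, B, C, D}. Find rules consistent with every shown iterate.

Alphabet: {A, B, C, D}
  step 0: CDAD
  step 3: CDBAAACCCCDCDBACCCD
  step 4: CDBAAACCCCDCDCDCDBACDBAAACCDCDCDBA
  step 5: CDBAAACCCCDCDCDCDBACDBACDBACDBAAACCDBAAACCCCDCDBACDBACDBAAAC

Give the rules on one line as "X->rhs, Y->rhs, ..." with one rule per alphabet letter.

  step 4 ⇒ step 5: CDBAAACCCCDCDCDCDBACDBAAACCDCDCDBA ⇒ CD·BA·AA·C·C·C·CD·CD·CD·CD·BA·CD·BA·CD·BA·CD·BA·AA·C·CD·BA·AA·C·C·C·CD·CD·BA·CD·BA·CD·BA·AA·C
    A ↦ C
    B ↦ AA
    C ↦ CD
    D ↦ BA

A->C, B->AA, C->CD, D->BA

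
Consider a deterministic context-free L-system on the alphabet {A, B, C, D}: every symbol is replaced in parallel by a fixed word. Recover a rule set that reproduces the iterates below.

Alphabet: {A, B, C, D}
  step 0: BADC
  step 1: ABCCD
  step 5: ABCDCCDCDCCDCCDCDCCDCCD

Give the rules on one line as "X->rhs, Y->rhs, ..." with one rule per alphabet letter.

  step 0 ⇒ step 1: BADC ⇒ A·B·C·CD
    A ↦ B
    B ↦ A
    C ↦ CD
    D ↦ C

A->B, B->A, C->CD, D->C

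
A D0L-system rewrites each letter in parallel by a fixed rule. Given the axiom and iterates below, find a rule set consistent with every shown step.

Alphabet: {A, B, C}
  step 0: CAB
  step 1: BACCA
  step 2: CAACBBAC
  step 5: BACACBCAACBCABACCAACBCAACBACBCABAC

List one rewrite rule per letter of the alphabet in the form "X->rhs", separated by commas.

A->AC, B->CA, C->B

  step 1 ⇒ step 2: BACCA ⇒ CA·AC·B·B·AC
    A ↦ AC
    B ↦ CA
    C ↦ B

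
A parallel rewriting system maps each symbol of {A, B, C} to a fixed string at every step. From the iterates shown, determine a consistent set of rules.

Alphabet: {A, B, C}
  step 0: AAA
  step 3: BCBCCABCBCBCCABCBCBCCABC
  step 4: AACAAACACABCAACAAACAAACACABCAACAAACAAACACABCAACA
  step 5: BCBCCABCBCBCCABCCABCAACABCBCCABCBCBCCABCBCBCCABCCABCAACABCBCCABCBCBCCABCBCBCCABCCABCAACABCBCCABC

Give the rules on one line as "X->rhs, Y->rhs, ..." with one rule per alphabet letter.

  step 4 ⇒ step 5: AACAAACACABCAACAAACAAACACABCAACAAACAAACACABCAACA ⇒ BC·BC·CA·BC·BC·BC·CA·BC·CA·BC·AA·CA·BC·BC·CA·BC·BC·BC·CA·BC·BC·BC·CA·BC·CA·BC·AA·CA·BC·BC·CA·BC·BC·BC·CA·BC·BC·BC·CA·BC·CA·BC·AA·CA·BC·BC·CA·BC
    A ↦ BC
    B ↦ AA
    C ↦ CA

A->BC, B->AA, C->CA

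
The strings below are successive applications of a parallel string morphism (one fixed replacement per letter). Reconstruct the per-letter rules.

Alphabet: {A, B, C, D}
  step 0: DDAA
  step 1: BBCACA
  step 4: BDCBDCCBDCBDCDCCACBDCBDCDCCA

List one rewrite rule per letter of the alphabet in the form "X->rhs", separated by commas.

A->CA, B->C, C->DC, D->B

  step 0 ⇒ step 1: DDAA ⇒ B·B·CA·CA
    A ↦ CA
    D ↦ B
    B ↦ C  (constrained at step 1)
    C ↦ DC  (constrained at step 1)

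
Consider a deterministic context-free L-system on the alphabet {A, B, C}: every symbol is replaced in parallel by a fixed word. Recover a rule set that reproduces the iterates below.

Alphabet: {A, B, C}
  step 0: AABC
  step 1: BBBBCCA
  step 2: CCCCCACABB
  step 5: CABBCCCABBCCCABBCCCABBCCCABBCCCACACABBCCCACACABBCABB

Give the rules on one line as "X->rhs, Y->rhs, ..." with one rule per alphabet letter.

  step 1 ⇒ step 2: BBBBCCA ⇒ C·C·C·C·CA·CA·BB
    A ↦ BB
    B ↦ C
    C ↦ CA

A->BB, B->C, C->CA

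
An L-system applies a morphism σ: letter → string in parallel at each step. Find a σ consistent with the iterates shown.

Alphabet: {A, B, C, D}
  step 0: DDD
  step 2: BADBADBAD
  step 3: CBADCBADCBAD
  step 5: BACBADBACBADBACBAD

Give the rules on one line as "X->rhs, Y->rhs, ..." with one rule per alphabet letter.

A->B, B->C, C->A, D->AD

  step 2 ⇒ step 3: BADBADBAD ⇒ C·B·AD·C·B·AD·C·B·AD
    A ↦ B
    B ↦ C
    D ↦ AD
    C ↦ A  (constrained at step 3)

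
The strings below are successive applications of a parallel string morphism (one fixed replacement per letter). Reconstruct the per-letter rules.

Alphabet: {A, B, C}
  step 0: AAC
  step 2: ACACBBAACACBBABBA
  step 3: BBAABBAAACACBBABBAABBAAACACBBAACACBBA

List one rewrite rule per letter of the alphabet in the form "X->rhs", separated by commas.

A->BBA, B->AC, C->A

  step 2 ⇒ step 3: ACACBBAACACBBABBA ⇒ BBA·A·BBA·A·AC·AC·BBA·BBA·A·BBA·A·AC·AC·BBA·AC·AC·BBA
    A ↦ BBA
    B ↦ AC
    C ↦ A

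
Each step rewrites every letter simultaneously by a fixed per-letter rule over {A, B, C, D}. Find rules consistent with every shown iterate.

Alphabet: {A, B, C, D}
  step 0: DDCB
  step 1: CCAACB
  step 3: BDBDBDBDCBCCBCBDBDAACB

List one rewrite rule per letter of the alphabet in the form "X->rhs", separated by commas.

A->BD, B->CB, C->AA, D->C

  step 0 ⇒ step 1: DDCB ⇒ C·C·AA·CB
    B ↦ CB
    C ↦ AA
    D ↦ C
    A ↦ BD  (constrained at step 1)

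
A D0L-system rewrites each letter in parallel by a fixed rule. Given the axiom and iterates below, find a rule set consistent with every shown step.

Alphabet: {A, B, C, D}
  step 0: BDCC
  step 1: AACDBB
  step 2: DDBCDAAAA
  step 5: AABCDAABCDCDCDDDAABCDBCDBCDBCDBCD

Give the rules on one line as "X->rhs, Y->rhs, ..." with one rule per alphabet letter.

  step 1 ⇒ step 2: AACDBB ⇒ D·D·B·CD·AA·AA
    A ↦ D
    B ↦ AA
    C ↦ B
    D ↦ CD

A->D, B->AA, C->B, D->CD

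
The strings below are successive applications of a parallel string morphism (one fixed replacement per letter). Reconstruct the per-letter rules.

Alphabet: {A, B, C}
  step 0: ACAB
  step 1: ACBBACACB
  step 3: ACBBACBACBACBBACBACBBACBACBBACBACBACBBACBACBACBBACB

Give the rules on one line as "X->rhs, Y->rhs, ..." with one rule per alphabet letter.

  step 0 ⇒ step 1: ACAB ⇒ AC·BB·AC·ACB
    A ↦ AC
    B ↦ ACB
    C ↦ BB

A->AC, B->ACB, C->BB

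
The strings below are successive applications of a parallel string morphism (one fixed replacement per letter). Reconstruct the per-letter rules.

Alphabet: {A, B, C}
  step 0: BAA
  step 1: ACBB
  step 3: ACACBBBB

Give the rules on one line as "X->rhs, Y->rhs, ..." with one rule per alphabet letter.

  step 0 ⇒ step 1: BAA ⇒ AC·B·B
    A ↦ B
    B ↦ AC
    C ↦ B  (constrained at step 1)

A->B, B->AC, C->B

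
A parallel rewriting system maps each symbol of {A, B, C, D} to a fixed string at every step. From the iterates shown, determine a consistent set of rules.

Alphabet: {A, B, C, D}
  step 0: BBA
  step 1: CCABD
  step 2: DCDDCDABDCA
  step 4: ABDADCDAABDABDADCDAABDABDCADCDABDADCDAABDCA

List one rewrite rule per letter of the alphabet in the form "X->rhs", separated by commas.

  step 1 ⇒ step 2: CCABD ⇒ DCD·DCD·ABD·C·A
    A ↦ ABD
    B ↦ C
    C ↦ DCD
    D ↦ A

A->ABD, B->C, C->DCD, D->A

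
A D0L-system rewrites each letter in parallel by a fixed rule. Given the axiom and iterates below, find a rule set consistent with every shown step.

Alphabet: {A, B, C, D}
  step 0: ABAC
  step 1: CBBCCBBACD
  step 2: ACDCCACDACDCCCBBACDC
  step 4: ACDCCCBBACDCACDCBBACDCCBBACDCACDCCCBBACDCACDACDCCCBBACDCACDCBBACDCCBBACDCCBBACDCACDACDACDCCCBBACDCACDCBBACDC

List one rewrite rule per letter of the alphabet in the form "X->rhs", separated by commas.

A->CBB, B->C, C->ACD, D->C

  step 1 ⇒ step 2: CBBCCBBACD ⇒ ACD·C·C·ACD·ACD·C·C·CBB·ACD·C
    A ↦ CBB
    B ↦ C
    C ↦ ACD
    D ↦ C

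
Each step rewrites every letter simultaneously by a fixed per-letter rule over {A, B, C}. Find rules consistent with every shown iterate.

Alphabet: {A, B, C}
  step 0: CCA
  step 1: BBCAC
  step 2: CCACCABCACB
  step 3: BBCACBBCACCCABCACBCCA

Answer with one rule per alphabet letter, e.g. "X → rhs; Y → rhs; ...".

  step 2 ⇒ step 3: CCACCABCACB ⇒ B·B·CAC·B·B·CAC·CCA·B·CAC·B·CCA
    A ↦ CAC
    B ↦ CCA
    C ↦ B

A->CAC, B->CCA, C->B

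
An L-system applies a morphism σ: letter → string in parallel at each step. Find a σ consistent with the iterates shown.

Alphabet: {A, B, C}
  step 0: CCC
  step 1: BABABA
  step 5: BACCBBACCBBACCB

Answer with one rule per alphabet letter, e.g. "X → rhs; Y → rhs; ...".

  step 0 ⇒ step 1: CCC ⇒ BA·BA·BA
    C ↦ BA
    A ↦ B  (constrained at step 1)
    B ↦ C  (constrained at step 1)

A->B, B->C, C->BA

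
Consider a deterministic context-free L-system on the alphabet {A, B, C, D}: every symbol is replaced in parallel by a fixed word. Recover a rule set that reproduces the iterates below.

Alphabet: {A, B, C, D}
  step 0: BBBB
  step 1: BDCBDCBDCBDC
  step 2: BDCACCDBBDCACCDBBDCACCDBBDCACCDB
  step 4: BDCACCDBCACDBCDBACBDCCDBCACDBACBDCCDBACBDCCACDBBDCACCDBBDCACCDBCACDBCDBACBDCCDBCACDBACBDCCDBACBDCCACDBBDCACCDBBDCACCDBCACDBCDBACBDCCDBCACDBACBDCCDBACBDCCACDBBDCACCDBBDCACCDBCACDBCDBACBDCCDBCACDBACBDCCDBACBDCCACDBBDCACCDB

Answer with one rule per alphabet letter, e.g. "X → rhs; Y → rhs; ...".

A->CA, B->BDC, C->CDB, D->AC

  step 1 ⇒ step 2: BDCBDCBDCBDC ⇒ BDC·AC·CDB·BDC·AC·CDB·BDC·AC·CDB·BDC·AC·CDB
    B ↦ BDC
    C ↦ CDB
    D ↦ AC
    A ↦ CA  (constrained at step 2)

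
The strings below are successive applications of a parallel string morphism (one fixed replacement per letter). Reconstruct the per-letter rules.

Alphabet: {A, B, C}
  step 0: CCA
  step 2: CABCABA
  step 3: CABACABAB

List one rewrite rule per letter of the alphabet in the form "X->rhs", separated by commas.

  step 2 ⇒ step 3: CABCABA ⇒ CA·B·A·CA·B·A·B
    A ↦ B
    B ↦ A
    C ↦ CA

A->B, B->A, C->CA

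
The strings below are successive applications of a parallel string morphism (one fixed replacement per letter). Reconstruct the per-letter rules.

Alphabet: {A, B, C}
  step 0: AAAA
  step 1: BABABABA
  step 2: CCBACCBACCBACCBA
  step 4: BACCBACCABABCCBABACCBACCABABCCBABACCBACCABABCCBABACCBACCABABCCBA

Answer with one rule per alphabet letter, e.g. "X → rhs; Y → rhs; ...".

  step 1 ⇒ step 2: BABABABA ⇒ CC·BA·CC·BA·CC·BA·CC·BA
    A ↦ BA
    B ↦ CC
    C ↦ AB  (constrained at step 2)

A->BA, B->CC, C->AB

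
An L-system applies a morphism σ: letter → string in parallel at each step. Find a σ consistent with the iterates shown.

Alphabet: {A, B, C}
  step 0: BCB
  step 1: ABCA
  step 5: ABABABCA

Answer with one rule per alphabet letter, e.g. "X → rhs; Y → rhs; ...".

A->B, B->A, C->BC

  step 0 ⇒ step 1: BCB ⇒ A·BC·A
    B ↦ A
    C ↦ BC
    A ↦ B  (constrained at step 1)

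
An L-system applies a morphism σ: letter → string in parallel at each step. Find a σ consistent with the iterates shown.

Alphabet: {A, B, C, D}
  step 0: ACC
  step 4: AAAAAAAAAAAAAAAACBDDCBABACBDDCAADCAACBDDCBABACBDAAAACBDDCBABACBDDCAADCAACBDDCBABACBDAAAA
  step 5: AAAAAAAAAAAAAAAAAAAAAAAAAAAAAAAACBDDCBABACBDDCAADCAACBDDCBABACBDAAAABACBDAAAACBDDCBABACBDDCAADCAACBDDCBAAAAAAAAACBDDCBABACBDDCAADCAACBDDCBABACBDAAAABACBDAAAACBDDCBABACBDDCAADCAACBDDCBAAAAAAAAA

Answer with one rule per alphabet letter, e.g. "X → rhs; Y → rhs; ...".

  step 4 ⇒ step 5: AAAAAAAAAAAAAAAACBDDCBABACBDDCAADCAACBDDCBABACBDAAAACBDDCBABACBDDCAADCAACBDDCBABACBDAAAA ⇒ AA·AA·AA·AA·AA·AA·AA·AA·AA·AA·AA·AA·AA·AA·AA·AA·CBD·DC·BA·BA·CBD·DC·AA·DC·AA·CBD·DC·BA·BA·CBD·AA·AA·BA·CBD·AA·AA·CBD·DC·BA·BA·CBD·DC·AA·DC·AA·CBD·DC·BA·AA·AA·AA·AA·CBD·DC·BA·BA·CBD·DC·AA·DC·AA·CBD·DC·BA·BA·CBD·AA·AA·BA·CBD·AA·AA·CBD·DC·BA·BA·CBD·DC·AA·DC·AA·CBD·DC·BA·AA·AA·AA·AA
    A ↦ AA
    B ↦ DC
    C ↦ CBD
    D ↦ BA

A->AA, B->DC, C->CBD, D->BA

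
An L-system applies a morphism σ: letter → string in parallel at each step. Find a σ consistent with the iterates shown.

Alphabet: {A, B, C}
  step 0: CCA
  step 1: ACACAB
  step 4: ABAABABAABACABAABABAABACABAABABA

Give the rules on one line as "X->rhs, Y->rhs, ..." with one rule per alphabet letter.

  step 0 ⇒ step 1: CCA ⇒ AC·AC·AB
    A ↦ AB
    C ↦ AC
    B ↦ A  (constrained at step 1)

A->AB, B->A, C->AC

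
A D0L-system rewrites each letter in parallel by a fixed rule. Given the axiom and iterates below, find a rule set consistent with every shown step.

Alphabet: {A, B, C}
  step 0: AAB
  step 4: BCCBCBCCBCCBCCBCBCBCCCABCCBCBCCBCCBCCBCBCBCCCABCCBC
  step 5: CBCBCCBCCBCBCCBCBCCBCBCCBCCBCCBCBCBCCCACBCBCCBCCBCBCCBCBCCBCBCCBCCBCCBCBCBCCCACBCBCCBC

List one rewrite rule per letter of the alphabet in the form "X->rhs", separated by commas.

  step 4 ⇒ step 5: BCCBCBCCBCCBCCBCBCBCCCABCCBCBCCBCCBCCBCBCBCCCABCCBC ⇒ C·BC·BC·C·BC·C·BC·BC·C·BC·BC·C·BC·BC·C·BC·C·BC·C·BC·BC·BC·CCA·C·BC·BC·C·BC·C·BC·BC·C·BC·BC·C·BC·BC·C·BC·C·BC·C·BC·BC·BC·CCA·C·BC·BC·C·BC
    A ↦ CCA
    B ↦ C
    C ↦ BC

A->CCA, B->C, C->BC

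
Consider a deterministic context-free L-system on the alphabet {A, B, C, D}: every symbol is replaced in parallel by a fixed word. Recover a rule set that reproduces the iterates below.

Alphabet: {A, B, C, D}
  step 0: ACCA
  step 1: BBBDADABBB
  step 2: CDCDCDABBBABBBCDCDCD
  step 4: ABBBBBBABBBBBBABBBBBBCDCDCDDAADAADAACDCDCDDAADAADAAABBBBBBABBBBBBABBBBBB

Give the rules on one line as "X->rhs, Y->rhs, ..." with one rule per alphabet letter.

  step 1 ⇒ step 2: BBBDADABBB ⇒ CD·CD·CD·A·BBB·A·BBB·CD·CD·CD
    A ↦ BBB
    B ↦ CD
    D ↦ A
  step 0 ⇒ step 1: ACCA ⇒ BBB·DA·DA·BBB
    C ↦ DA

A->BBB, B->CD, C->DA, D->A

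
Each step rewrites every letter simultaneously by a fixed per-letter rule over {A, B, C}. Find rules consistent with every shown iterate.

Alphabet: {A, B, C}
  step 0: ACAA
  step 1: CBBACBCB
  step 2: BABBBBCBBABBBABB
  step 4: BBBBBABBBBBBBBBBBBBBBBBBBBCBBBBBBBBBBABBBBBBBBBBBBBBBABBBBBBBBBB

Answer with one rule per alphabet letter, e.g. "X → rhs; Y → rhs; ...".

  step 1 ⇒ step 2: CBBACBCB ⇒ BA·BB·BB·CB·BA·BB·BA·BB
    A ↦ CB
    B ↦ BB
    C ↦ BA

A->CB, B->BB, C->BA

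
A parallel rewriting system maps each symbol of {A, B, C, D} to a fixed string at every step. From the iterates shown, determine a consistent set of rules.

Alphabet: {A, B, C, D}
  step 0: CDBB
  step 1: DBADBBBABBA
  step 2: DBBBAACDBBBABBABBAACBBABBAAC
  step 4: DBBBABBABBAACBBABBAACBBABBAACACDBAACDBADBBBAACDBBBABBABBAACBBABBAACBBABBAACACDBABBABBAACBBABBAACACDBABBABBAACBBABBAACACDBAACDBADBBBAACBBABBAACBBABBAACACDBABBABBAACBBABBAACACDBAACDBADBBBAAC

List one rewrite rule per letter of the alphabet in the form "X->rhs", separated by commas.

  step 1 ⇒ step 2: DBADBBBABBA ⇒ DB·BBA·AC·DB·BBA·BBA·BBA·AC·BBA·BBA·AC
    A ↦ AC
    B ↦ BBA
    D ↦ DB
  step 0 ⇒ step 1: CDBB ⇒ DBA·DB·BBA·BBA
    C ↦ DBA

A->AC, B->BBA, C->DBA, D->DB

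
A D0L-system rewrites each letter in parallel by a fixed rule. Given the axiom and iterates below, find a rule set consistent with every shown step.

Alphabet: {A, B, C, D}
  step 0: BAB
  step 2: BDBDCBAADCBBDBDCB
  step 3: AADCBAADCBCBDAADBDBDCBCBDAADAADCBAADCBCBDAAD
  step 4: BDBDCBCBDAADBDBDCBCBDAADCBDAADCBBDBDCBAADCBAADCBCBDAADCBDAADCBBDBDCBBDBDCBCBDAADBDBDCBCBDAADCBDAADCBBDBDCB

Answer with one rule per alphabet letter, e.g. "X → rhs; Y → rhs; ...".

A->BD, B->AAD, C->CBD, D->CB

  step 3 ⇒ step 4: AADCBAADCBCBDAADBDBDCBCBDAADAADCBAADCBCBDAAD ⇒ BD·BD·CB·CBD·AAD·BD·BD·CB·CBD·AAD·CBD·AAD·CB·BD·BD·CB·AAD·CB·AAD·CB·CBD·AAD·CBD·AAD·CB·BD·BD·CB·BD·BD·CB·CBD·AAD·BD·BD·CB·CBD·AAD·CBD·AAD·CB·BD·BD·CB
    A ↦ BD
    B ↦ AAD
    C ↦ CBD
    D ↦ CB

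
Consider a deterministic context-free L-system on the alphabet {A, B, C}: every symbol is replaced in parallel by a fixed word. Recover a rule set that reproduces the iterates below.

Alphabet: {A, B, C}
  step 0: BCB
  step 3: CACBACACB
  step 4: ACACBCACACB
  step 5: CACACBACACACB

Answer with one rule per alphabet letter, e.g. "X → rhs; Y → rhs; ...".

A->C, B->CB, C->A

  step 4 ⇒ step 5: ACACBCACACB ⇒ C·A·C·A·CB·A·C·A·C·A·CB
    A ↦ C
    B ↦ CB
    C ↦ A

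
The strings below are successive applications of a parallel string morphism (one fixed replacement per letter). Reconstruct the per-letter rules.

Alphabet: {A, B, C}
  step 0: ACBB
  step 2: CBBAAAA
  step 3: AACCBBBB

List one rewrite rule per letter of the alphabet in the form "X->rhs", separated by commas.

  step 2 ⇒ step 3: CBBAAAA ⇒ AA·C·C·B·B·B·B
    A ↦ B
    B ↦ C
    C ↦ AA

A->B, B->C, C->AA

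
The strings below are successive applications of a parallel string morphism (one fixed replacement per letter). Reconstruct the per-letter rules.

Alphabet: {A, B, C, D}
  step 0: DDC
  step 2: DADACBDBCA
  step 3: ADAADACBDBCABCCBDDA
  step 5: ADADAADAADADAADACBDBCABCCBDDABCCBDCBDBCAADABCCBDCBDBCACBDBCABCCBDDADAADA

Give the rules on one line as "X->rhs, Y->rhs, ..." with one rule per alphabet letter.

  step 2 ⇒ step 3: DADACBDBCA ⇒ A·DA·A·DA·CBD·BC·A·BC·CBD·DA
    A ↦ DA
    B ↦ BC
    C ↦ CBD
    D ↦ A

A->DA, B->BC, C->CBD, D->A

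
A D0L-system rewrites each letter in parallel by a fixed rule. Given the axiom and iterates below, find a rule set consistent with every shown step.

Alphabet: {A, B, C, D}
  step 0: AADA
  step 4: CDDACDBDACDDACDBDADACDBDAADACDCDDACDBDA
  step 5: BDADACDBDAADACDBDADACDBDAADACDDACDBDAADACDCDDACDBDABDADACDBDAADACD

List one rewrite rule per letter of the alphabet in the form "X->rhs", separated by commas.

A->CD, B->A, C->B, D->DA

  step 4 ⇒ step 5: CDDACDBDACDDACDBDADACDBDAADACDCDDACDBDA ⇒ B·DA·DA·CD·B·DA·A·DA·CD·B·DA·DA·CD·B·DA·A·DA·CD·DA·CD·B·DA·A·DA·CD·CD·DA·CD·B·DA·B·DA·DA·CD·B·DA·A·DA·CD
    A ↦ CD
    B ↦ A
    C ↦ B
    D ↦ DA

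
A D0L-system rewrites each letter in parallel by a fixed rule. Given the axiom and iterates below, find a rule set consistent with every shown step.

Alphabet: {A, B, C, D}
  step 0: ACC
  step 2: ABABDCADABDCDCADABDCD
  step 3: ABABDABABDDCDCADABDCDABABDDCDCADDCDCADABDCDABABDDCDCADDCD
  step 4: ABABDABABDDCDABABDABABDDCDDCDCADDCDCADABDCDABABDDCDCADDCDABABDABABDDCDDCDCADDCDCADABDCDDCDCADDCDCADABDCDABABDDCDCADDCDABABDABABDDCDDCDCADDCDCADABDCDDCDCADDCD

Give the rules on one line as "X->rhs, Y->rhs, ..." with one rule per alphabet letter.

A->AB, B->ABD, C->CAD, D->DCD

  step 3 ⇒ step 4: ABABDABABDDCDCADABDCDABABDDCDCADDCDCADABDCDABABDDCDCADDCD ⇒ AB·ABD·AB·ABD·DCD·AB·ABD·AB·ABD·DCD·DCD·CAD·DCD·CAD·AB·DCD·AB·ABD·DCD·CAD·DCD·AB·ABD·AB·ABD·DCD·DCD·CAD·DCD·CAD·AB·DCD·DCD·CAD·DCD·CAD·AB·DCD·AB·ABD·DCD·CAD·DCD·AB·ABD·AB·ABD·DCD·DCD·CAD·DCD·CAD·AB·DCD·DCD·CAD·DCD
    A ↦ AB
    B ↦ ABD
    C ↦ CAD
    D ↦ DCD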